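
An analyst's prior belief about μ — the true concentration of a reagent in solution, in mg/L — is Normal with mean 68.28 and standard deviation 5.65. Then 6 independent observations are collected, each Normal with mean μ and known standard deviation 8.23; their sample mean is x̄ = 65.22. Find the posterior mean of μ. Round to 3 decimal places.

Posterior mean ≈ 66.019

Prior precision 1/τ₀² = 1/5.65² = 0.0313259; data precision n/σ² = 6/8.23² = 0.0885832.
Posterior precision = 0.0313259 + 0.0885832 = 0.119909.
Posterior mean = (0.0313259·68.28 + 0.0885832·65.22) / 0.119909 = 66.019.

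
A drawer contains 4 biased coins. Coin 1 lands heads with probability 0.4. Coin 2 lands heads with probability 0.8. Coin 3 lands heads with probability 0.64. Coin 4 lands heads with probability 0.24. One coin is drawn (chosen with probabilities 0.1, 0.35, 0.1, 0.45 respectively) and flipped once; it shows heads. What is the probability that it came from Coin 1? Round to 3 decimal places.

Posterior probability ≈ 0.081

Tabulate prior·likelihood by source: [1] prior 0.1, lik 0.4, product 0.04000; [2] prior 0.35, lik 0.8, product 0.2800; [3] prior 0.1, lik 0.64, product 0.06400; [4] prior 0.45, lik 0.24, product 0.1080.
Normalizing constant = 0.49200; the posterior for Coin 1 is its product over the sum, 0.04000/0.49200 = 0.081.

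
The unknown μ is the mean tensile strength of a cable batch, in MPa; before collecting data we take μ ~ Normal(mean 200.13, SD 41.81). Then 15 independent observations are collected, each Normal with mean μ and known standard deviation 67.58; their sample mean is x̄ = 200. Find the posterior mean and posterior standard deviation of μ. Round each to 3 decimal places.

With known σ, the Normal prior is conjugate. Weight on the data is w = (n/σ²)/(n/σ² + 1/τ₀²) = 0.00328439/(0.00328439+0.00057206) = 0.85166.
Posterior mean = w·x̄ + (1−w)·μ₀ = 0.85166·200 + 0.14834·200.13 = 200.019. Posterior variance = 1/(0.00328439+0.00057206) = 259.306, so SD = 16.103.

Posterior mean ≈ 200.019; posterior SD ≈ 16.103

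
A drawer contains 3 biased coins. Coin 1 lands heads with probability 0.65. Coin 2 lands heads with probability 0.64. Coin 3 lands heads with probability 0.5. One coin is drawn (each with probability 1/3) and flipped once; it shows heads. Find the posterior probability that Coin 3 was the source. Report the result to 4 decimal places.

P(heads|C1) = 0.65; P(heads|C2) = 0.64; P(heads|C3) = 0.5.
Prior × likelihood for each source: 0.333333·0.65=0.2167, 0.333333·0.64=0.2133, 0.333333·0.5=0.1667. Summing gives P(heads) = 0.59667.
P(Coin 3 | heads) = 0.1667 / 0.59667 = 0.2793.

Posterior probability ≈ 0.2793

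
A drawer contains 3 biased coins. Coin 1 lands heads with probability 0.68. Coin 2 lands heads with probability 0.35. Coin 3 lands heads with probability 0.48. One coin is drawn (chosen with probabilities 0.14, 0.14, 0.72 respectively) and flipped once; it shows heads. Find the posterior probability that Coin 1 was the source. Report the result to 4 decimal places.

Posterior probability ≈ 0.1944

P(heads|C1) = 0.68; P(heads|C2) = 0.35; P(heads|C3) = 0.48.
Prior × likelihood for each source: 0.14·0.68=0.09520, 0.14·0.35=0.04900, 0.72·0.48=0.3456. Summing gives P(heads) = 0.48980.
P(Coin 1 | heads) = 0.09520 / 0.48980 = 0.1944.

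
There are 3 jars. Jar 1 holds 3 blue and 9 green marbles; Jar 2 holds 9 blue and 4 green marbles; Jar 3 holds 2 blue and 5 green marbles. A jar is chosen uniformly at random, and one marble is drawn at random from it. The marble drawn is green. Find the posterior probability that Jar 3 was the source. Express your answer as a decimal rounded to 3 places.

Tabulate prior·likelihood by source: [1] prior 0.333333, lik 0.75, product 0.2500; [2] prior 0.333333, lik 0.3077, product 0.1026; [3] prior 0.333333, lik 0.7143, product 0.2381.
Normalizing constant = 0.59066; the posterior for Jar 3 is its product over the sum, 0.2381/0.59066 = 0.403.

Posterior probability ≈ 0.403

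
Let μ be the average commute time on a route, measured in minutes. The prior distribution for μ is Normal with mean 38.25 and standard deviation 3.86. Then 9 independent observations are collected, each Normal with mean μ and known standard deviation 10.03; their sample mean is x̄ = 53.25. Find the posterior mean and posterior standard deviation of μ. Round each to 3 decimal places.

Posterior mean ≈ 46.820; posterior SD ≈ 2.527

With known σ, the Normal prior is conjugate. Weight on the data is w = (n/σ²)/(n/σ² + 1/τ₀²) = 0.0894624/(0.0894624+0.0671159) = 0.57136.
Posterior mean = w·x̄ + (1−w)·μ₀ = 0.57136·53.25 + 0.42864·38.25 = 46.820. Posterior variance = 1/(0.0894624+0.0671159) = 6.38658, so SD = 2.527.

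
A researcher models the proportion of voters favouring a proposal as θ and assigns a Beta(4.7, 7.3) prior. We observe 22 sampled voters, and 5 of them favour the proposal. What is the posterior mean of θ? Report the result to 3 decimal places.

Posterior mean ≈ 0.285

The binomial likelihood is conjugate to the Beta prior: with 5 successes and 17 failures, the posterior is Beta(4.7+5, 7.3+17) = Beta(9.7, 24.3).
Posterior mean = α/(α+β) = 9.7/34 = 0.285.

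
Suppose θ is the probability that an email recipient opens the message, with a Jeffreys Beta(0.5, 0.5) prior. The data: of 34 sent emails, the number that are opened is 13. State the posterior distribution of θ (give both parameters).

Posterior: Beta(13.5, 21.5)

Observing 13 successes and 21 failures updates Beta(0.5, 0.5) by adding the success and failure counts to the two shape parameters: α = 0.5+13 = 13.5, β = 0.5+21 = 21.5.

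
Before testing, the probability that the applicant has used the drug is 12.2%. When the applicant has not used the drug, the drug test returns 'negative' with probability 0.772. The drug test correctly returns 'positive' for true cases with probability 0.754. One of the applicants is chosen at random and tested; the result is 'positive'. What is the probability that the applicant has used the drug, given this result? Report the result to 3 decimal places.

Let H be the event that the applicant has used the drug. P(H) = 0.122, so P(¬H) = 0.878. With E the 'positive' result, P(E|H) = 0.754 and P(E|¬H) = 0.228.
P(E) = 0.754·0.122 + 0.228·0.878 = 0.091988 + 0.20018 = 0.29217.
By Bayes' theorem, P(H|E) = 0.091988 / 0.29217 = 0.315.

P(H | E) ≈ 0.315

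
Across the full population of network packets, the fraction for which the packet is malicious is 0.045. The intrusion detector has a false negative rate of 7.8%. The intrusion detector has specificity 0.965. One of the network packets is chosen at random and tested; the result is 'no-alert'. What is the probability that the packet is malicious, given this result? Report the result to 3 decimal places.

P(H | E) ≈ 0.004

Write H for 'the packet is malicious'. Prior odds H:¬H = 0.045/0.955 = 0.047120. For the 'no-alert' outcome, the likelihood ratio is 0.078/0.965 = 0.080829.
Posterior odds = 0.047120 × 0.080829 = 0.0038087, so P(H|E) = 0.0038087/(1+0.0038087) = 0.004.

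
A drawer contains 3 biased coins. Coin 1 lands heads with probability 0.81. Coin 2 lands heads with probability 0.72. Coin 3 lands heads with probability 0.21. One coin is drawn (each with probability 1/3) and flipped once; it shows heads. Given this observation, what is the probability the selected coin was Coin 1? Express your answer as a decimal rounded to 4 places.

Posterior probability ≈ 0.4655

Tabulate prior·likelihood by source: [1] prior 0.333333, lik 0.81, product 0.2700; [2] prior 0.333333, lik 0.72, product 0.2400; [3] prior 0.333333, lik 0.21, product 0.07000.
Normalizing constant = 0.58000; the posterior for Coin 1 is its product over the sum, 0.2700/0.58000 = 0.4655.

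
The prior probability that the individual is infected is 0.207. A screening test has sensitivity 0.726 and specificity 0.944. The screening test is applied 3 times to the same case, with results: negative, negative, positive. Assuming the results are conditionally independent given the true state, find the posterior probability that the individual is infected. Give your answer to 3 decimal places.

With H the event that the individual is infected, the joint likelihood of the observed sequence is P(data|H) = 0.274·0.274·0.726 = 0.054505 and P(data|¬H) = 0.944·0.944·0.056 = 0.049904.
Bayes: P(H|data) = 0.207·0.054505 / (0.207·0.054505 + 0.793·0.049904) = 0.011283/0.050856 = 0.2219.

Posterior P(H) ≈ 0.222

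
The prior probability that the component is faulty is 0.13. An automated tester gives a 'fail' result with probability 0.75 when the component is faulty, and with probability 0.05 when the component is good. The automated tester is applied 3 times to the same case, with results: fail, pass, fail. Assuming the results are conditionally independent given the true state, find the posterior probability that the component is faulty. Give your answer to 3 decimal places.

Let H be the event that the component is faulty; start with P(H) = 0.13. P('fail'|H) = 0.75, P('fail'|¬H) = 0.05.
Update on result 1 ('fail'): P(H) ← 0.75·0.1300 / (0.75·0.1300 + 0.05·0.8700) = 0.097500/0.14100 = 0.6915.
Update on result 2 ('pass'): P(H) ← 0.25·0.6915 / (0.25·0.6915 + 0.95·0.3085) = 0.17287/0.46596 = 0.3710.
Update on result 3 ('fail'): P(H) ← 0.75·0.3710 / (0.75·0.3710 + 0.05·0.6290) = 0.27825/0.30970 = 0.8985.

Posterior P(H) ≈ 0.898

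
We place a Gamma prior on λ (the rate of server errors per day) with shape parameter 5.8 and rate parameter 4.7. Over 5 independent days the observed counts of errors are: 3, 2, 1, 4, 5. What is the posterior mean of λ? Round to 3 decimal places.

Posterior mean ≈ 2.144

Total count ∑xᵢ = 15 over n = 5 days.
Gamma is conjugate to the Poisson likelihood: posterior is Gamma(shape = 5.8+15 = 20.8, rate = 4.7+5 = 9.7).
Posterior mean = shape/rate = 20.8/9.7 = 2.144.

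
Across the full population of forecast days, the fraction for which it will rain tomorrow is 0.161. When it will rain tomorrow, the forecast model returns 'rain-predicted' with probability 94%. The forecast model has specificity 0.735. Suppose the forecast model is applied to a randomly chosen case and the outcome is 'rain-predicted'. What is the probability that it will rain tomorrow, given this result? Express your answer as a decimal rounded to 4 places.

P(H | E) ≈ 0.4050

Let H be the event that it will rain tomorrow. P(H) = 0.161, so P(¬H) = 0.839. With E the 'rain-predicted' result, P(E|H) = 0.94 and P(E|¬H) = 0.265.
P(E) = 0.94·0.161 + 0.265·0.839 = 0.15134 + 0.22234 = 0.37367.
By Bayes' theorem, P(H|E) = 0.15134 / 0.37367 = 0.4050.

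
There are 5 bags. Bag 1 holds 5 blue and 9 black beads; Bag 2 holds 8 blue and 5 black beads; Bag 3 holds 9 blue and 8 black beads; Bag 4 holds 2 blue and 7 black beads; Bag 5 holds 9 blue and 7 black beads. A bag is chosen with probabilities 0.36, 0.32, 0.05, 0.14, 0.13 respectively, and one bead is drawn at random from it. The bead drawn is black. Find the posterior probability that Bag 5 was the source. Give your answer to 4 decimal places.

Posterior probability ≈ 0.1046

Tabulate prior·likelihood by source: [1] prior 0.36, lik 0.6429, product 0.2314; [2] prior 0.32, lik 0.3846, product 0.1231; [3] prior 0.05, lik 0.4706, product 0.02353; [4] prior 0.14, lik 0.7778, product 0.1089; [5] prior 0.13, lik 0.4375, product 0.05688.
Normalizing constant = 0.54380; the posterior for Bag 5 is its product over the sum, 0.05688/0.54380 = 0.1046.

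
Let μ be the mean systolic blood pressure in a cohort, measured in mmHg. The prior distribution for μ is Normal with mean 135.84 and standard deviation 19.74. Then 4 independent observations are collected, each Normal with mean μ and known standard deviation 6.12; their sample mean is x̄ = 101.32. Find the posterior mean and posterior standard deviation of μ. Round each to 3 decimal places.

Posterior mean ≈ 102.130; posterior SD ≈ 3.024

Prior precision 1/τ₀² = 1/19.74² = 0.00256629; data precision n/σ² = 4/6.12² = 0.106797.
Posterior precision = 0.00256629 + 0.106797 = 0.109363, giving posterior SD = 1/√0.109363 = 3.024.
Posterior mean = (0.00256629·135.84 + 0.106797·101.32) / 0.109363 = 102.130.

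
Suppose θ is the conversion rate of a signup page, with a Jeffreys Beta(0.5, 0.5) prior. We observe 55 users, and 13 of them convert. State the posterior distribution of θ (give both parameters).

Posterior: Beta(13.5, 42.5)

Observing 13 successes and 42 failures updates Beta(0.5, 0.5) by adding the success and failure counts to the two shape parameters: α = 0.5+13 = 13.5, β = 0.5+42 = 42.5.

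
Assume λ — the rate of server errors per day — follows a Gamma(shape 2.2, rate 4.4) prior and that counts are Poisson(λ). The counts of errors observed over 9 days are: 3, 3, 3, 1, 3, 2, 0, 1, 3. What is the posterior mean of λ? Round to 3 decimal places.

Posterior mean ≈ 1.582

The Poisson likelihood adds the total count to the shape and the number of exposure periods to the rate. Here ∑xᵢ = 19 and n = 9, so shape 2.2→21.2 and rate 4.4→13.4.
E[λ | data] = 21.2/13.4 = 1.582.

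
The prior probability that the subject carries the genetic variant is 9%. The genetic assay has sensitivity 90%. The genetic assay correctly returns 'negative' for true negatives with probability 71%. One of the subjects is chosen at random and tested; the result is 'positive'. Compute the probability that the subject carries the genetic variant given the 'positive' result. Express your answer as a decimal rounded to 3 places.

Write H for 'the subject carries the genetic variant'. Prior odds H:¬H = 0.09/0.91 = 0.098901. For the 'positive' outcome, the likelihood ratio is 0.9/0.29 = 3.1034.
Posterior odds = 0.098901 × 3.1034 = 0.30693, so P(H|E) = 0.30693/(1+0.30693) = 0.235.

P(H | E) ≈ 0.235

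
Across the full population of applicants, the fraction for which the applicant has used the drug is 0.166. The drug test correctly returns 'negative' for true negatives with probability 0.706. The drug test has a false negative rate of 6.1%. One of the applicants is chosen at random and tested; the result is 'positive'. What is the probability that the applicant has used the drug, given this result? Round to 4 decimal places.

Let H be the event that the applicant has used the drug. P(H) = 0.166, so P(¬H) = 0.834. With E the 'positive' result, P(E|H) = 0.939 and P(E|¬H) = 0.294.
P(E) = 0.939·0.166 + 0.294·0.834 = 0.15587 + 0.24520 = 0.40107.
By Bayes' theorem, P(H|E) = 0.15587 / 0.40107 = 0.3886.

P(H | E) ≈ 0.3886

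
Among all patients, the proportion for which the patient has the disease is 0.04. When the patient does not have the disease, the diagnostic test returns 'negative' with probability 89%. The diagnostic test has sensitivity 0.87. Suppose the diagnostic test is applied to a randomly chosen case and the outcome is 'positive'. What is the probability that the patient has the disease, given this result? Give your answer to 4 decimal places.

P(H | E) ≈ 0.2479

Let H be the event that the patient has the disease. P(H) = 0.04, so P(¬H) = 0.96. With E the 'positive' result, P(E|H) = 0.87 and P(E|¬H) = 0.11.
P(E) = 0.87·0.04 + 0.11·0.96 = 0.034800 + 0.10560 = 0.14040.
By Bayes' theorem, P(H|E) = 0.034800 / 0.14040 = 0.2479.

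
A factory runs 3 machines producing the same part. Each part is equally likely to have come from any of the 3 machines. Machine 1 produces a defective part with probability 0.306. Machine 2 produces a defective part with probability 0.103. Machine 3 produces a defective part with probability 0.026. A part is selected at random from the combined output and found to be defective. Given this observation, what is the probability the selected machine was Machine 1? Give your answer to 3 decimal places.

Posterior probability ≈ 0.703

P(defective|M1) = 0.306; P(defective|M2) = 0.103; P(defective|M3) = 0.026.
Prior × likelihood for each source: 0.333333·0.306=0.1020, 0.333333·0.103=0.03433, 0.333333·0.026=0.008667. Summing gives P(defective) = 0.14500.
P(Machine 1 | defective) = 0.1020 / 0.14500 = 0.703.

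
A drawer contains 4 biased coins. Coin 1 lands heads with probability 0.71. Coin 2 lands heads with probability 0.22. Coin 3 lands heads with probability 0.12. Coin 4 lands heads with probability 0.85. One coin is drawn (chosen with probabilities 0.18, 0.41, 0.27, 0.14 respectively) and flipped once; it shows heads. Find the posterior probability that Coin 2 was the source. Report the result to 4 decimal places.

Tabulate prior·likelihood by source: [1] prior 0.18, lik 0.71, product 0.1278; [2] prior 0.41, lik 0.22, product 0.09020; [3] prior 0.27, lik 0.12, product 0.03240; [4] prior 0.14, lik 0.85, product 0.1190.
Normalizing constant = 0.36940; the posterior for Coin 2 is its product over the sum, 0.09020/0.36940 = 0.2442.

Posterior probability ≈ 0.2442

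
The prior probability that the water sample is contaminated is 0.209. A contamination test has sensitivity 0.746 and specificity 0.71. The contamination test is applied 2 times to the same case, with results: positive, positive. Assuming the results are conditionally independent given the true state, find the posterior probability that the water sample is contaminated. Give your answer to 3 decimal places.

Posterior P(H) ≈ 0.636

With H the event that the water sample is contaminated, the joint likelihood of the observed sequence is P(data|H) = 0.746·0.746 = 0.55652 and P(data|¬H) = 0.29·0.29 = 0.084100.
Bayes: P(H|data) = 0.209·0.55652 / (0.209·0.55652 + 0.791·0.084100) = 0.11631/0.18283 = 0.6362.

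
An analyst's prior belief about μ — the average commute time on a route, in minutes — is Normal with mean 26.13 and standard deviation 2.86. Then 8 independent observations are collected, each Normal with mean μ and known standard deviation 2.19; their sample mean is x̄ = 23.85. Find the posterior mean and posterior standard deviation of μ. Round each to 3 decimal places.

Posterior mean ≈ 24.006; posterior SD ≈ 0.747

Prior precision 1/τ₀² = 1/2.86² = 0.122255; data precision n/σ² = 8/2.19² = 1.66802.
Posterior precision = 0.122255 + 1.66802 = 1.79028, giving posterior SD = 1/√1.79028 = 0.747.
Posterior mean = (0.122255·26.13 + 1.66802·23.85) / 1.79028 = 24.006.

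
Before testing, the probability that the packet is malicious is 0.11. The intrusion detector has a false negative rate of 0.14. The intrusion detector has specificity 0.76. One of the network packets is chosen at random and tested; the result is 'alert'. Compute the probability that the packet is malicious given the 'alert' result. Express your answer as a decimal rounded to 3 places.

P(H | E) ≈ 0.307

Let H be the event that the packet is malicious. P(H) = 0.11, so P(¬H) = 0.89. With E the 'alert' result, P(E|H) = 0.86 and P(E|¬H) = 0.24.
P(E) = 0.86·0.11 + 0.24·0.89 = 0.094600 + 0.21360 = 0.30820.
By Bayes' theorem, P(H|E) = 0.094600 / 0.30820 = 0.307.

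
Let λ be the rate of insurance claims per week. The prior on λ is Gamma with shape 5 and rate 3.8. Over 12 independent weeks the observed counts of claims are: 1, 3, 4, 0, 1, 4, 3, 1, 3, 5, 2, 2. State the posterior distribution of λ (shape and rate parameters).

Total count ∑xᵢ = 29 over n = 12 weeks.
Gamma is conjugate to the Poisson likelihood: posterior is Gamma(shape = 5+29 = 34, rate = 3.8+12 = 15.8).

Posterior: Gamma(shape=34, rate=15.8)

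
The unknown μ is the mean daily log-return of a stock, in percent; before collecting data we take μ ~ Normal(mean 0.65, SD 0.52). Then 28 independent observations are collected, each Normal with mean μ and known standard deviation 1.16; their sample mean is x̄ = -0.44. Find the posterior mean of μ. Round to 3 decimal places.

Posterior mean ≈ -0.276

With known σ, the Normal prior is conjugate. Weight on the data is w = (n/σ²)/(n/σ² + 1/τ₀²) = 20.8086/(20.8086+3.69822) = 0.84909.
Posterior mean = w·x̄ + (1−w)·μ₀ = 0.84909·-0.44 + 0.15091·0.65 = -0.276.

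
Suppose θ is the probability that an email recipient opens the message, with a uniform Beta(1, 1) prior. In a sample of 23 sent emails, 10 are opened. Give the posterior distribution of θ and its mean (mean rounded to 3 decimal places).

Posterior: Beta(11, 14); mean ≈ 0.440

Observing 10 successes and 13 failures updates Beta(1, 1) by adding the success and failure counts to the two shape parameters: α = 1+10 = 11, β = 1+13 = 14.
E[θ | data] = 11/(11+14) = 0.440.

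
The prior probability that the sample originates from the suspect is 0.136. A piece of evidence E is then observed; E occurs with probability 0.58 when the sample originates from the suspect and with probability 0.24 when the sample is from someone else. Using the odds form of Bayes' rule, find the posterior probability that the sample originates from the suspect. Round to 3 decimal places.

Prior odds = 0.136/(1−0.136) = 0.15741.
Likelihood ratio for E = 0.58/0.24 = 2.4167.
Posterior odds = prior odds × LR = 0.38040.
Posterior probability = odds/(1+odds) = 0.38040/1.3804 = 0.276.

Posterior probability ≈ 0.276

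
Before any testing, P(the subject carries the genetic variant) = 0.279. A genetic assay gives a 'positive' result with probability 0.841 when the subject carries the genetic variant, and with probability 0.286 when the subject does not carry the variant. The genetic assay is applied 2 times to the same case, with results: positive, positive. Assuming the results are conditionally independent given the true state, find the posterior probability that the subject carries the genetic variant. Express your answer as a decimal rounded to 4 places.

Posterior P(H) ≈ 0.7699

Let H be the event that the subject carries the genetic variant; start with P(H) = 0.279. P('positive'|H) = 0.841, P('positive'|¬H) = 0.286.
Update on result 1 ('positive'): P(H) ← 0.841·0.2790 / (0.841·0.2790 + 0.286·0.7210) = 0.23464/0.44084 = 0.5322.
Update on result 2 ('positive'): P(H) ← 0.841·0.5322 / (0.841·0.5322 + 0.286·0.4678) = 0.44762/0.58140 = 0.7699.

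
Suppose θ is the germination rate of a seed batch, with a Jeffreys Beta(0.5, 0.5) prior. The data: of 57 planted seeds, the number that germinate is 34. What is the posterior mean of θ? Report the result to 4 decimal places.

Posterior mean ≈ 0.5948

Observing 34 successes and 23 failures updates Beta(0.5, 0.5) by adding the success and failure counts to the two shape parameters: α = 0.5+34 = 34.5, β = 0.5+23 = 23.5.
E[θ | data] = 34.5/(34.5+23.5) = 0.5948.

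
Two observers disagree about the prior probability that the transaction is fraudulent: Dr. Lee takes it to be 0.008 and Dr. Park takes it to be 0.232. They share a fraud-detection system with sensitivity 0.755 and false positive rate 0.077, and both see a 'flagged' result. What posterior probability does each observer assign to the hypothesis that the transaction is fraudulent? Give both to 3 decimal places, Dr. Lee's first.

Dr. Lee: 0.073; Dr. Park: 0.748

P('+'|H) = 0.755, P('+'|¬H) = 0.077.
Dr. Lee: numerator 0.755·0.008 = 0.0060400; evidence = 0.0060400+0.077·0.992 = 0.082424; posterior = 0.073.
Dr. Park: numerator 0.755·0.232 = 0.17516; evidence = 0.17516+0.077·0.768 = 0.23430; posterior = 0.748.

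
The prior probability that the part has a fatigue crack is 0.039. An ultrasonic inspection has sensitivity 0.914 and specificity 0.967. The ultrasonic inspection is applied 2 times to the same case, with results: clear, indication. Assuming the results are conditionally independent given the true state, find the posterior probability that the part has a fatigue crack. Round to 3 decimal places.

Posterior P(H) ≈ 0.091

Let H be the event that the part has a fatigue crack; start with P(H) = 0.039. P('indication'|H) = 0.914, P('indication'|¬H) = 0.033.
Update on result 1 ('clear'): P(H) ← 0.086·0.0390 / (0.086·0.0390 + 0.967·0.9610) = 0.0033540/0.93264 = 0.0036.
Update on result 2 ('indication'): P(H) ← 0.914·0.0036 / (0.914·0.0036 + 0.033·0.9964) = 0.0032870/0.036168 = 0.0909.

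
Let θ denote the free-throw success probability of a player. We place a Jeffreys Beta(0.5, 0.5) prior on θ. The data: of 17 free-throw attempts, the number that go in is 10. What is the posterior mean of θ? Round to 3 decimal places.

Observing 10 successes and 7 failures updates Beta(0.5, 0.5) by adding the success and failure counts to the two shape parameters: α = 0.5+10 = 10.5, β = 0.5+7 = 7.5.
Posterior mean = α/(α+β) = 10.5/18 = 0.583.

Posterior mean ≈ 0.583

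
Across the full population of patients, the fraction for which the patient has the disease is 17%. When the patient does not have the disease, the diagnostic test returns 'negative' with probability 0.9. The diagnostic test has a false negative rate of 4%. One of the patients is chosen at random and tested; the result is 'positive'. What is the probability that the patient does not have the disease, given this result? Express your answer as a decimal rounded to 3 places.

Let H be the event that the patient has the disease. P(H) = 0.17, so P(¬H) = 0.83. With E the 'positive' result, P(E|H) = 0.96 and P(E|¬H) = 0.1.
P(E) = 0.96·0.17 + 0.1·0.83 = 0.16320 + 0.083000 = 0.24620.
By Bayes' theorem, P(H|E) = 0.16320 / 0.24620 = 0.663. Hence P(¬H|E) = 1 − 0.663 = 0.337.

P(¬H | E) ≈ 0.337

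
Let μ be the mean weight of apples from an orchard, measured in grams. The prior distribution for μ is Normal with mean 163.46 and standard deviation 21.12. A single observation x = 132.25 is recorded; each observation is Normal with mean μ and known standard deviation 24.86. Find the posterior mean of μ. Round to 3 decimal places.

With known σ, the Normal prior is conjugate. Weight on the data is w = (n/σ²)/(n/σ² + 1/τ₀²) = 0.00161807/(0.00161807+0.00224188) = 0.41919.
Posterior mean = w·x̄ + (1−w)·μ₀ = 0.41919·132.25 + 0.58081·163.46 = 150.377.

Posterior mean ≈ 150.377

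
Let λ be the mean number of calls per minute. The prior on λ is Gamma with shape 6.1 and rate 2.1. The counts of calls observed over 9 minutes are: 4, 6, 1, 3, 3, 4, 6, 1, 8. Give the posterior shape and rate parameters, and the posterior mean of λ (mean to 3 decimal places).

The Poisson likelihood adds the total count to the shape and the number of exposure periods to the rate. Here ∑xᵢ = 36 and n = 9, so shape 6.1→42.1 and rate 2.1→11.1.
Posterior mean = shape/rate = 42.1/11.1 = 3.793.

Posterior: Gamma(shape=42.1, rate=11.1); mean ≈ 3.793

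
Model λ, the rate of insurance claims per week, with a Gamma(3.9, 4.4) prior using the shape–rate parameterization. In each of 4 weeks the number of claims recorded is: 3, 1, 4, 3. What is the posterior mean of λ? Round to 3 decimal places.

Posterior mean ≈ 1.774

The Poisson likelihood adds the total count to the shape and the number of exposure periods to the rate. Here ∑xᵢ = 11 and n = 4, so shape 3.9→14.9 and rate 4.4→8.4.
Posterior mean = shape/rate = 14.9/8.4 = 1.774.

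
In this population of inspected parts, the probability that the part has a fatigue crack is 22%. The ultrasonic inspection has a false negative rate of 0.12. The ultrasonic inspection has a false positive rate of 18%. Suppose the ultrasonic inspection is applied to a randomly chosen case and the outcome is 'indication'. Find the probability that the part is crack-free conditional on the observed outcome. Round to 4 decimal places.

Write H for 'the part has a fatigue crack'. Prior odds H:¬H = 0.22/0.78 = 0.28205. For the 'indication' outcome, the likelihood ratio is 0.88/0.18 = 4.8889.
Posterior odds = 0.28205 × 4.8889 = 1.3789, so P(H|E) = 1.3789/(1+1.3789) = 0.5796. Then P(¬H|E) = 1 − 0.5796 = 0.4204.

P(¬H | E) ≈ 0.4204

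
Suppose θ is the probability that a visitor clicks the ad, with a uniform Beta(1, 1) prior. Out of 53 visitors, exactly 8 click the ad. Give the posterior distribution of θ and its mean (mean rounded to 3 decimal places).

The binomial likelihood is conjugate to the Beta prior: with 8 successes and 45 failures, the posterior is Beta(1+8, 1+45) = Beta(9, 46).
Posterior mean = α/(α+β) = 9/55 = 0.164.

Posterior: Beta(9, 46); mean ≈ 0.164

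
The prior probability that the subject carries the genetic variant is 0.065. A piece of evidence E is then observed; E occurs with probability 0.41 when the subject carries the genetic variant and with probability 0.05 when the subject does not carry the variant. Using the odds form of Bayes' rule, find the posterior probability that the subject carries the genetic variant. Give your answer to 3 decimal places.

Prior odds = 0.065/(1−0.065) = 0.069519.
Likelihood ratio for E = 0.41/0.05 = 8.2000.
Posterior odds = prior odds × LR = 0.57005.
Posterior probability = odds/(1+odds) = 0.57005/1.5701 = 0.363.

Posterior probability ≈ 0.363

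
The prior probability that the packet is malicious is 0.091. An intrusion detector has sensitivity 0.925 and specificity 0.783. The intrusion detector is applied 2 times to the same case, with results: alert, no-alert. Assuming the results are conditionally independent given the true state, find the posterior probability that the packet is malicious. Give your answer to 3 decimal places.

Let H be the event that the packet is malicious; start with P(H) = 0.091. P('alert'|H) = 0.925, P('alert'|¬H) = 0.217.
Update on result 1 ('alert'): P(H) ← 0.925·0.0910 / (0.925·0.0910 + 0.217·0.9090) = 0.084175/0.28143 = 0.2991.
Update on result 2 ('no-alert'): P(H) ← 0.075·0.2991 / (0.075·0.2991 + 0.783·0.7009) = 0.022432/0.57124 = 0.0393.

Posterior P(H) ≈ 0.039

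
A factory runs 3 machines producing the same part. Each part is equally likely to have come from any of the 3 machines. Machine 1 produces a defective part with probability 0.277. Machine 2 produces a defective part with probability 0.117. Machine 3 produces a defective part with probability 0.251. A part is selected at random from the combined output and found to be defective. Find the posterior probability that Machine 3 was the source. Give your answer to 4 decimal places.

Posterior probability ≈ 0.3891

P(defective|M1) = 0.277; P(defective|M2) = 0.117; P(defective|M3) = 0.251.
Prior × likelihood for each source: 0.333333·0.277=0.09233, 0.333333·0.117=0.03900, 0.333333·0.251=0.08367. Summing gives P(defective) = 0.21500.
P(Machine 3 | defective) = 0.08367 / 0.21500 = 0.3891.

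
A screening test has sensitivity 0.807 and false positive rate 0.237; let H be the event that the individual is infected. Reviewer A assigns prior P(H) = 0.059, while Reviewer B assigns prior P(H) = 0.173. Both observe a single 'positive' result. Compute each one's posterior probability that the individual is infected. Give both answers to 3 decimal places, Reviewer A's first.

P('+'|H) = 0.807, P('+'|¬H) = 0.237.
Reviewer A: numerator 0.807·0.059 = 0.047613; evidence = 0.047613+0.237·0.941 = 0.27063; posterior = 0.176.
Reviewer B: numerator 0.807·0.173 = 0.13961; evidence = 0.13961+0.237·0.827 = 0.33561; posterior = 0.416.

Reviewer A: 0.176; Reviewer B: 0.416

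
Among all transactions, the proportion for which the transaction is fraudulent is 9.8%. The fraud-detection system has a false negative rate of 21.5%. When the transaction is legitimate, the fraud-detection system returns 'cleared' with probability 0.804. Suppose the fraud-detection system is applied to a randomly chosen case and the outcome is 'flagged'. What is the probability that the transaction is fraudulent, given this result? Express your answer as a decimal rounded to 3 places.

Let H be the event that the transaction is fraudulent. P(H) = 0.098, so P(¬H) = 0.902. With E the 'flagged' result, P(E|H) = 0.785 and P(E|¬H) = 0.196.
P(E) = 0.785·0.098 + 0.196·0.902 = 0.076930 + 0.17679 = 0.25372.
By Bayes' theorem, P(H|E) = 0.076930 / 0.25372 = 0.303.

P(H | E) ≈ 0.303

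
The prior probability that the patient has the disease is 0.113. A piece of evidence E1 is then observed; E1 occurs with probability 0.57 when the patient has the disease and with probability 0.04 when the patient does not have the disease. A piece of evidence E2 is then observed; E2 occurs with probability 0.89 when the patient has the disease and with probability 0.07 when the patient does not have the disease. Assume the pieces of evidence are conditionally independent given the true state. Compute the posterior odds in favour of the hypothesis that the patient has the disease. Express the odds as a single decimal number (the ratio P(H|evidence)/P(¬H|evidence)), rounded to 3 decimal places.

Prior odds = 0.113/(1−0.113) = 0.12740. In log-odds, ln(0.12740) = -2.0605.
Add log likelihood ratios: ln(14.250) + ln(12.714) = 5.1995.
Posterior log-odds = 3.1390, so posterior odds = exp(3.1390) = 23.081.

Posterior odds ≈ 23.081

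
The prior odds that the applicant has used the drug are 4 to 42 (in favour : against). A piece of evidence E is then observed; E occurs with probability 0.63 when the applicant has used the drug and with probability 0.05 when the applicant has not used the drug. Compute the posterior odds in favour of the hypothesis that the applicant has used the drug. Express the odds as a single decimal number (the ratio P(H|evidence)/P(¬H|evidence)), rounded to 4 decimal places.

Posterior odds ≈ 1.2000

Prior odds = 4/42 = 0.095238. In log-odds, ln(0.095238) = -2.3514.
Add log likelihood ratio: ln(12.600) = 2.5337.
Posterior log-odds = 0.18232, so posterior odds = exp(0.18232) = 1.2000.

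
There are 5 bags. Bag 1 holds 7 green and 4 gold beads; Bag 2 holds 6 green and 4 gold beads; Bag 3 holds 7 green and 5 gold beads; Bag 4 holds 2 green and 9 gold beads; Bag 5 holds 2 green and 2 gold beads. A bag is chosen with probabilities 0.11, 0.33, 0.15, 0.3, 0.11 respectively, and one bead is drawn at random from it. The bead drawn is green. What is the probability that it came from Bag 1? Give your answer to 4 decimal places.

Posterior probability ≈ 0.1505

P(green|Bag 1) = 0.6364; P(green|Bag 2) = 0.6; P(green|Bag 3) = 0.5833; P(green|Bag 4) = 0.1818; P(green|Bag 5) = 0.5.
Prior × likelihood for each source: 0.11·0.6364=0.07000, 0.33·0.6=0.1980, 0.15·0.5833=0.08750, 0.3·0.1818=0.05455, 0.11·0.5=0.05500. Summing gives P(green) = 0.46505.
P(Bag 1 | green) = 0.07000 / 0.46505 = 0.1505.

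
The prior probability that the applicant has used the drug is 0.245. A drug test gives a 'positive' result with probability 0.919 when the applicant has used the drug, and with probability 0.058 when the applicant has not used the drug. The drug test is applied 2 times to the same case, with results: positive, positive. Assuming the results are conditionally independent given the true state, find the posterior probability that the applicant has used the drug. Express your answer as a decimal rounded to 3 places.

With H the event that the applicant has used the drug, the joint likelihood of the observed sequence is P(data|H) = 0.919·0.919 = 0.84456 and P(data|¬H) = 0.058·0.058 = 0.0033640.
Bayes: P(H|data) = 0.245·0.84456 / (0.245·0.84456 + 0.755·0.0033640) = 0.20692/0.20946 = 0.9879.

Posterior P(H) ≈ 0.988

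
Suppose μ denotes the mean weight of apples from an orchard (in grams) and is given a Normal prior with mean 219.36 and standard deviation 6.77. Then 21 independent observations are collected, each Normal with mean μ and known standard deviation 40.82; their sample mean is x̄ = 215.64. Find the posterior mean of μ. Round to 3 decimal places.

Prior precision 1/τ₀² = 1/6.77² = 0.0218184; data precision n/σ² = 21/40.82² = 0.0126030.
Posterior precision = 0.0218184 + 0.0126030 = 0.0344214.
Posterior mean = (0.0218184·219.36 + 0.0126030·215.64) / 0.0344214 = 217.998.

Posterior mean ≈ 217.998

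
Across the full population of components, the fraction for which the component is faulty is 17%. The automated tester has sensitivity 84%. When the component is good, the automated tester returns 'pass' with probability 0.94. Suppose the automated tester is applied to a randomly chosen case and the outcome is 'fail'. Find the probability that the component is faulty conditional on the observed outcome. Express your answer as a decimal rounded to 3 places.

P(H | E) ≈ 0.741

Let H be the event that the component is faulty. P(H) = 0.17, so P(¬H) = 0.83. With E the 'fail' result, P(E|H) = 0.84 and P(E|¬H) = 0.06.
P(E) = 0.84·0.17 + 0.06·0.83 = 0.14280 + 0.049800 = 0.19260.
By Bayes' theorem, P(H|E) = 0.14280 / 0.19260 = 0.741.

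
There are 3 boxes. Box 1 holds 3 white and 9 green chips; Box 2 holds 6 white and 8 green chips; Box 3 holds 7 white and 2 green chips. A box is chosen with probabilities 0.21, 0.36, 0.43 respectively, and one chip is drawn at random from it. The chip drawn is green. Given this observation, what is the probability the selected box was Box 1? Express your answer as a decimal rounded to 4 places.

P(green|Box 1) = 0.75; P(green|Box 2) = 0.5714; P(green|Box 3) = 0.2222.
Prior × likelihood for each source: 0.21·0.75=0.1575, 0.36·0.5714=0.2057, 0.43·0.2222=0.09556. Summing gives P(green) = 0.45877.
P(Box 1 | green) = 0.1575 / 0.45877 = 0.3433.

Posterior probability ≈ 0.3433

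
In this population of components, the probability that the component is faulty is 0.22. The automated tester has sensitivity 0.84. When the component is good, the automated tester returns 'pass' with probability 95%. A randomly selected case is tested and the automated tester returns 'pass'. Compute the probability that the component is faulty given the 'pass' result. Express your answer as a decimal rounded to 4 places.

Write H for 'the component is faulty'. Prior odds H:¬H = 0.22/0.78 = 0.28205. For the 'pass' outcome, the likelihood ratio is 0.16/0.95 = 0.16842.
Posterior odds = 0.28205 × 0.16842 = 0.047503, so P(H|E) = 0.047503/(1+0.047503) = 0.0453.

P(H | E) ≈ 0.0453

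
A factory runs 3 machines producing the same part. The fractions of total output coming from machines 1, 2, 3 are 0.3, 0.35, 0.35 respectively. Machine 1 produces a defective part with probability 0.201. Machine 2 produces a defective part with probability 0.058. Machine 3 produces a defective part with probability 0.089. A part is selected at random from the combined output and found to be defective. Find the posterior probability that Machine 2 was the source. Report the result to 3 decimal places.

Posterior probability ≈ 0.182

Tabulate prior·likelihood by source: [1] prior 0.3, lik 0.201, product 0.06030; [2] prior 0.35, lik 0.058, product 0.02030; [3] prior 0.35, lik 0.089, product 0.03115.
Normalizing constant = 0.11175; the posterior for Machine 2 is its product over the sum, 0.02030/0.11175 = 0.182.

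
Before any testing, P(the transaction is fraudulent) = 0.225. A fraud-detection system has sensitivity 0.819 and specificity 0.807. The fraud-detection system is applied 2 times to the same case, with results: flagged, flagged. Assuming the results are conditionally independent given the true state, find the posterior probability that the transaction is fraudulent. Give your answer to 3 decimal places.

With H the event that the transaction is fraudulent, the joint likelihood of the observed sequence is P(data|H) = 0.819·0.819 = 0.67076 and P(data|¬H) = 0.193·0.193 = 0.037249.
Bayes: P(H|data) = 0.225·0.67076 / (0.225·0.67076 + 0.775·0.037249) = 0.15092/0.17979 = 0.8394.

Posterior P(H) ≈ 0.839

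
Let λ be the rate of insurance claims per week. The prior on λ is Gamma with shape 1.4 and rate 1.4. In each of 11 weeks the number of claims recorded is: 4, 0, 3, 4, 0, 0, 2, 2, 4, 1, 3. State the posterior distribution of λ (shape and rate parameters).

Posterior: Gamma(shape=24.4, rate=12.4)

The Poisson likelihood adds the total count to the shape and the number of exposure periods to the rate. Here ∑xᵢ = 23 and n = 11, so shape 1.4→24.4 and rate 1.4→12.4.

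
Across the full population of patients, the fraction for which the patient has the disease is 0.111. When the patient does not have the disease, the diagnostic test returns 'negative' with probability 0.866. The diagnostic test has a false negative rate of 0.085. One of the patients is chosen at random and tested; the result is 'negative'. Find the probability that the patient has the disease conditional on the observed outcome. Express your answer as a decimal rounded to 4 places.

Let H be the event that the patient has the disease. P(H) = 0.111, so P(¬H) = 0.889. With E the 'negative' result, P(E|H) = 0.085 and P(E|¬H) = 0.866.
P(E) = 0.085·0.111 + 0.866·0.889 = 0.0094350 + 0.76987 = 0.77931.
By Bayes' theorem, P(H|E) = 0.0094350 / 0.77931 = 0.0121.

P(H | E) ≈ 0.0121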